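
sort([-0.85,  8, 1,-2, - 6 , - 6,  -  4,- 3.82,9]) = [-6, - 6,-4 , - 3.82, - 2,-0.85 , 1 , 8,9 ]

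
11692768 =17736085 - 6043317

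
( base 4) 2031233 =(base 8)21557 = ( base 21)kbk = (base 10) 9071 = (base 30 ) A2B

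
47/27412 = 47/27412=0.00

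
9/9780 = 3/3260 = 0.00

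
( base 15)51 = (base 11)6A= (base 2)1001100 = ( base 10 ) 76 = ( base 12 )64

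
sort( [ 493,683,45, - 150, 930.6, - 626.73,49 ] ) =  [ - 626.73, - 150,45,49,493,683,930.6]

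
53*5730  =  303690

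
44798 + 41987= 86785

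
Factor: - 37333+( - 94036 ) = -131369 =-7^3*383^1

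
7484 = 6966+518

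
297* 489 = 145233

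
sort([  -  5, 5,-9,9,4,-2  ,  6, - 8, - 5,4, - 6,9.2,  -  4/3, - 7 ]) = [ - 9,  -  8, - 7,-6, - 5  , - 5, -2, - 4/3, 4,4,5, 6 , 9, 9.2 ]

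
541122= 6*90187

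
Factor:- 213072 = -2^4*3^1 * 23^1* 193^1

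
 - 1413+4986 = 3573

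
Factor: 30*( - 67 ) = - 2010= - 2^1 * 3^1*5^1*67^1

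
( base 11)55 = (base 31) 1T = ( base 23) 2e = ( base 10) 60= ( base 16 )3c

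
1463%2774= 1463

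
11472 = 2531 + 8941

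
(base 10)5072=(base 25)82M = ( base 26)7D2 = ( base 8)11720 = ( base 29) 60q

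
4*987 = 3948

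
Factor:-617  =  -617^1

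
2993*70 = 209510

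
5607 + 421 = 6028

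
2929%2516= 413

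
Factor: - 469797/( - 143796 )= 156599/47932 = 2^( - 2 )*23^(-1)*149^1*521^( - 1)*1051^1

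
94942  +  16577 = 111519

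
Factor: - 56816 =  - 2^4* 53^1*67^1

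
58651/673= 87 + 100/673 = 87.15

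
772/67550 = 2/175 = 0.01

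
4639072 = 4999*928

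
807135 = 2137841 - 1330706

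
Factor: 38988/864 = 2^( - 3 )*19^2  =  361/8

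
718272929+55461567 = 773734496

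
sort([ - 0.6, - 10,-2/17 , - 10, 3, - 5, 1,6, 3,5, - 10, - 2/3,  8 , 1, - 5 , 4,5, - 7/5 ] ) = [ - 10,- 10, - 10, - 5, - 5, - 7/5 , - 2/3, - 0.6, - 2/17,1,1,3, 3, 4, 5,5, 6 , 8] 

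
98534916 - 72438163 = 26096753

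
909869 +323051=1232920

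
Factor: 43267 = 7^2*883^1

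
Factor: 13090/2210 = 7^1*11^1 *13^( - 1 ) = 77/13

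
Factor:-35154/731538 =-21/437  =  -3^1*7^1*19^( - 1)*23^( - 1 )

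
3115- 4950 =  - 1835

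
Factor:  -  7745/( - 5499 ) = 3^( - 2 )*5^1*13^( - 1)*47^ ( - 1)*1549^1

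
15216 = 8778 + 6438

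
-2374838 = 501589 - 2876427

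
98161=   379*259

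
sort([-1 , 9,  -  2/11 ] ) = [-1,-2/11, 9]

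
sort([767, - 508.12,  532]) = [ - 508.12,  532,  767 ]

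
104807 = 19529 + 85278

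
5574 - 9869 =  - 4295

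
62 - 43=19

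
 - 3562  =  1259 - 4821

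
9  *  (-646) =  -5814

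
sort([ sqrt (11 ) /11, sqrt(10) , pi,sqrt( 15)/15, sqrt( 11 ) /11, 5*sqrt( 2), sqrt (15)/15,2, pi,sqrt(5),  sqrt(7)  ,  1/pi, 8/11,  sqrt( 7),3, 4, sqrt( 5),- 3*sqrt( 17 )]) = [  -  3*sqrt( 17) , sqrt( 15)/15, sqrt (15) /15, sqrt( 11 )/11, sqrt(11 )/11, 1/pi, 8/11,2,sqrt(5), sqrt( 5 ),  sqrt( 7),sqrt( 7 ), 3, pi, pi,sqrt (10),4, 5*sqrt( 2)] 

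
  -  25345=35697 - 61042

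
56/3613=56/3613=0.02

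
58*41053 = 2381074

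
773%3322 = 773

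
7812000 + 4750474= 12562474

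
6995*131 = 916345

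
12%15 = 12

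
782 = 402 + 380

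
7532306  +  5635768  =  13168074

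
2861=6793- 3932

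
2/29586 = 1/14793 = 0.00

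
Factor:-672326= - 2^1*336163^1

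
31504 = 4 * 7876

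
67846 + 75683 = 143529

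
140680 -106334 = 34346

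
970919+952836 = 1923755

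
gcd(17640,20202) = 42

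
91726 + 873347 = 965073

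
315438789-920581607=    - 605142818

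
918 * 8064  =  7402752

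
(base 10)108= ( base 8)154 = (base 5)413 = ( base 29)3L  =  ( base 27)40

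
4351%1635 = 1081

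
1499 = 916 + 583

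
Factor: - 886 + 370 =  - 516 =- 2^2 * 3^1*43^1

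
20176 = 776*26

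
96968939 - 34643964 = 62324975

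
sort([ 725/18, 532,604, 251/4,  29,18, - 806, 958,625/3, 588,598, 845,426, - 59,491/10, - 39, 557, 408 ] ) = [ - 806, - 59,  -  39,18,29 , 725/18,  491/10,251/4, 625/3,  408, 426, 532, 557,  588,598 , 604, 845, 958 ] 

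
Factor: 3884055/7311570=2^( - 1) *37^(-1 )*71^1 * 521^1*941^( - 1) = 36991/69634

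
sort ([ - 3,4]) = [ - 3 , 4]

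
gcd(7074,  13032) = 18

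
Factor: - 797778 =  - 2^1*3^2*23^1*41^1*47^1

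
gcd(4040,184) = 8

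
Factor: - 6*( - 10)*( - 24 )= - 2^5*3^2*5^1 = - 1440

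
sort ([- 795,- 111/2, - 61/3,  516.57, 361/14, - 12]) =[-795, -111/2,- 61/3, - 12,361/14, 516.57]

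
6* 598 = 3588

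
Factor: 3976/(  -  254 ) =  - 2^2 * 7^1 *71^1*127^(-1) = -  1988/127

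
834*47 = 39198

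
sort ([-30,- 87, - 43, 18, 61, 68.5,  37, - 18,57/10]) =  [ - 87, - 43, - 30, - 18,57/10,  18,37, 61, 68.5] 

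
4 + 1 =5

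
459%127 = 78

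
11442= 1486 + 9956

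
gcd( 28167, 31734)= 123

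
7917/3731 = 87/41 = 2.12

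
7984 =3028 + 4956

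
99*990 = 98010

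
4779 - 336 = 4443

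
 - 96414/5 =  - 96414/5  =  - 19282.80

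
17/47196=17/47196 = 0.00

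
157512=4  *39378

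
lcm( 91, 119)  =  1547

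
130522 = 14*9323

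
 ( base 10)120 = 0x78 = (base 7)231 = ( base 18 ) 6c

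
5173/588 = 8+ 67/84 = 8.80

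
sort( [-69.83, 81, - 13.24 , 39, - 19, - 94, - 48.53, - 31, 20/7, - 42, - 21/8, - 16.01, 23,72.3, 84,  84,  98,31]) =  [-94,- 69.83, - 48.53, - 42,-31 , - 19, - 16.01,-13.24,  -  21/8, 20/7,23,31,39 , 72.3, 81, 84,  84, 98]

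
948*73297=69485556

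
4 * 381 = 1524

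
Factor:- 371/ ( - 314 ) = 2^( - 1 )*7^1*53^1*157^ ( - 1 )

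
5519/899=6 + 125/899 = 6.14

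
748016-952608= - 204592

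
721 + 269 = 990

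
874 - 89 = 785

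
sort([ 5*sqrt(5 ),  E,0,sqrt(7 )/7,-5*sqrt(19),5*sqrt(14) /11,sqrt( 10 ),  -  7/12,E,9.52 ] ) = [-5*sqrt( 19 ),-7/12 , 0, sqrt(7 ) /7,5*sqrt(14)/11,E, E,sqrt( 10) , 9.52,5*sqrt( 5 ) ] 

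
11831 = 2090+9741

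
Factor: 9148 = 2^2 * 2287^1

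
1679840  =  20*83992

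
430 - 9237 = -8807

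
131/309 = 131/309 = 0.42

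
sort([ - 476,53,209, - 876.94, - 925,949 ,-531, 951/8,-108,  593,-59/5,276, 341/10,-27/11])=[ - 925,-876.94, - 531,-476, - 108 , - 59/5, - 27/11, 341/10, 53, 951/8,209, 276,593, 949]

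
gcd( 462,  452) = 2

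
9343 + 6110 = 15453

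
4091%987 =143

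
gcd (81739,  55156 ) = 1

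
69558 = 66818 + 2740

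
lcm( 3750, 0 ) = 0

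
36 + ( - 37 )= - 1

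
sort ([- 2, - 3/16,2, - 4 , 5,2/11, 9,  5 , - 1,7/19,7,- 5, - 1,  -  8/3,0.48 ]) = [ - 5, - 4, - 8/3,  -  2, - 1, -1, - 3/16, 2/11,7/19, 0.48,  2,5, 5 , 7,  9]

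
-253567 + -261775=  - 515342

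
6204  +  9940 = 16144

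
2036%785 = 466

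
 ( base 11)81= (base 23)3k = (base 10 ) 89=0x59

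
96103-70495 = 25608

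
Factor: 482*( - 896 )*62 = - 26776064=-2^9 * 7^1 * 31^1*241^1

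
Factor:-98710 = -2^1*5^1 *9871^1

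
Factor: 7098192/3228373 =2^4*3^4* 5477^1*3228373^ (  -  1 ) 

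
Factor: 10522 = 2^1*5261^1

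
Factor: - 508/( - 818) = 254/409=2^1*127^1*409^(-1)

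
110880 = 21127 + 89753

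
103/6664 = 103/6664 =0.02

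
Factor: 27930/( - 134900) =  - 2^( - 1) *3^1 * 5^( - 1) * 7^2 * 71^(  -  1) = - 147/710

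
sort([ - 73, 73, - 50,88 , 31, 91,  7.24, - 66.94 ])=[  -  73  , - 66.94, - 50, 7.24, 31 , 73,  88,91] 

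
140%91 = 49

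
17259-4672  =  12587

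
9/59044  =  9/59044 = 0.00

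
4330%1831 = 668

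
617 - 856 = -239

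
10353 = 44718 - 34365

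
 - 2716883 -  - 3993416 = 1276533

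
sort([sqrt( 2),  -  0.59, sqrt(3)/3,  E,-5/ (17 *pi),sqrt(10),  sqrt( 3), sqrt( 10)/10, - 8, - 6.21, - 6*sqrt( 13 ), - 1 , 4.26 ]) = [ - 6*sqrt ( 13),  -  8,  -  6.21, - 1,  -  0.59,  -  5/( 17*pi),  sqrt( 10) /10, sqrt(3 ) /3, sqrt(2 ),sqrt( 3),  E,sqrt(10),4.26 ] 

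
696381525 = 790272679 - 93891154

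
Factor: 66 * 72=4752= 2^4*3^3*11^1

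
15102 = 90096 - 74994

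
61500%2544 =444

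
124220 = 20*6211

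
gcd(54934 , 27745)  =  1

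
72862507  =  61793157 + 11069350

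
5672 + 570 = 6242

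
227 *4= 908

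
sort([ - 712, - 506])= [ - 712,-506 ]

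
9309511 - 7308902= 2000609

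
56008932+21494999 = 77503931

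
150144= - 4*(-37536) 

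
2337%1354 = 983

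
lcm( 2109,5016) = 185592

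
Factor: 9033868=2^2 * 17^1* 132851^1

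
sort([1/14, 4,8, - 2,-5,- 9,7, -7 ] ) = [ - 9,-7, - 5,  -  2,1/14, 4, 7 , 8]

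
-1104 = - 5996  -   - 4892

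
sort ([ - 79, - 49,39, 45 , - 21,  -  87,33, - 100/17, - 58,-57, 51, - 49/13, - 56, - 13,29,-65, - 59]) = [ - 87, - 79, - 65, - 59, - 58,- 57, - 56, - 49,- 21,-13, - 100/17, - 49/13,29 , 33,39,45,51]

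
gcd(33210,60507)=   81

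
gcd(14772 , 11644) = 4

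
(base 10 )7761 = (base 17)19e9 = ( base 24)DB9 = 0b1111001010001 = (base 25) cab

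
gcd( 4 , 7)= 1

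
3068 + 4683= 7751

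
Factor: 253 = 11^1*23^1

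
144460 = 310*466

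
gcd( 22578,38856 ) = 6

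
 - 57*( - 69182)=3943374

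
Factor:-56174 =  - 2^1 * 28087^1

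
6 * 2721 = 16326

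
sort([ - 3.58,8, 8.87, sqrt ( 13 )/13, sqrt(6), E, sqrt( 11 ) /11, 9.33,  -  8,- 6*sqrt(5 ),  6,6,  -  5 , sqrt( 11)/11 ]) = [-6*sqrt( 5), - 8,-5, - 3.58,sqrt( 13 ) /13, sqrt( 11 ) /11 , sqrt(11) /11 , sqrt( 6 ),E, 6, 6,8,  8.87, 9.33]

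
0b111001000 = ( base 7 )1221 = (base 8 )710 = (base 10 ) 456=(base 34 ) de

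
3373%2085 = 1288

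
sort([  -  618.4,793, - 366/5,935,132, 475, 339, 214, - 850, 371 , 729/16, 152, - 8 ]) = [ - 850 ,-618.4, - 366/5, - 8,729/16 , 132,152,  214,339, 371, 475, 793,935 ] 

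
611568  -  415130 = 196438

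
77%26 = 25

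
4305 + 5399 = 9704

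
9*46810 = 421290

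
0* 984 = 0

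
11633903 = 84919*137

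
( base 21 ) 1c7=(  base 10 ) 700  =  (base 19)1hg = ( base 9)857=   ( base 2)1010111100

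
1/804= 1/804 = 0.00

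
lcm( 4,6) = 12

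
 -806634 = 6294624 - 7101258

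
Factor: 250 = 2^1*5^3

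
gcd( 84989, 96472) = 1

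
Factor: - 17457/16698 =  - 2^( - 1 )*11^( - 1)*23^1 = - 23/22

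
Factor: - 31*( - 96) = 2^5*3^1*31^1 = 2976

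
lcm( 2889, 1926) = 5778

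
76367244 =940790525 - 864423281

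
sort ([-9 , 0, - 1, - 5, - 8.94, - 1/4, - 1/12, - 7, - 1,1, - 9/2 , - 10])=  [ - 10, - 9, - 8.94, - 7,-5, - 9/2, - 1,  -  1, - 1/4, - 1/12, 0,  1]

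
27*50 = 1350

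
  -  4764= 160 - 4924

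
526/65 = 526/65 = 8.09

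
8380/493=16 + 492/493 = 17.00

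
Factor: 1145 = 5^1 * 229^1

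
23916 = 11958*2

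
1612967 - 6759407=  - 5146440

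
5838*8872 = 51794736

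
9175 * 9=82575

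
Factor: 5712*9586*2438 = 133493255616  =  2^6*3^1*7^1*17^1*23^1*53^1*4793^1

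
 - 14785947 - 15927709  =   - 30713656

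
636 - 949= - 313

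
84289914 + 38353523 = 122643437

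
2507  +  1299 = 3806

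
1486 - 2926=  - 1440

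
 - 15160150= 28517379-43677529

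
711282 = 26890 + 684392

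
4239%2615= 1624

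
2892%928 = 108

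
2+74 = 76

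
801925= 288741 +513184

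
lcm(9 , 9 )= 9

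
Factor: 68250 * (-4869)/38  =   - 3^3 * 5^3 * 7^1*13^1 * 19^( - 1)*541^1 = - 166154625/19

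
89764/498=44882/249 =180.25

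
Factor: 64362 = 2^1*3^1*17^1*631^1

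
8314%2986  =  2342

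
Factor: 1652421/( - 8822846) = -2^(-1 )*3^1*23^( - 1)*67^1 * 8221^1*191801^(-1) 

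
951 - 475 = 476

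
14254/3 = 14254/3 = 4751.33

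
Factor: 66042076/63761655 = 2^2*3^ ( - 1 )*5^( - 1 )* 17^1*971207^1*4250777^( - 1) 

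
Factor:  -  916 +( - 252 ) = -1168  =  -2^4 * 73^1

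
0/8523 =0 = 0.00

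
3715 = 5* 743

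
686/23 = 29+19/23 = 29.83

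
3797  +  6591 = 10388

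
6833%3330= 173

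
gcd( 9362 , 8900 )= 2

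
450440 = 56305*8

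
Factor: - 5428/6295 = - 2^2*5^( - 1 )*23^1*59^1 * 1259^(-1) 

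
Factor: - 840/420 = - 2^1 = - 2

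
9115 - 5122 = 3993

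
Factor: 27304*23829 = 2^3*3^1*13^2*47^1*3413^1 = 650627016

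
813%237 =102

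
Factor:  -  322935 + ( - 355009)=  -  2^3*83^1*1021^1= - 677944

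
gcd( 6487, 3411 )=1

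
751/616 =1 + 135/616 = 1.22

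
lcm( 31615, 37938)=189690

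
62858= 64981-2123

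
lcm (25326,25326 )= 25326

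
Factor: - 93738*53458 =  - 5011046004 = - 2^2 * 3^1*17^1 * 919^1*26729^1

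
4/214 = 2/107 = 0.02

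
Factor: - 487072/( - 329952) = 31/21 = 3^( - 1) * 7^( - 1 )*31^1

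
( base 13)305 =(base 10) 512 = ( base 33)fh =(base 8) 1000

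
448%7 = 0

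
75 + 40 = 115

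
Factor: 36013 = 36013^1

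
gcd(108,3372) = 12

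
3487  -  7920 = - 4433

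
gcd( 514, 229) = 1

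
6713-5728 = 985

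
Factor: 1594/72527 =2/91 = 2^1*7^(-1)*13^( - 1 )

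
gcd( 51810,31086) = 10362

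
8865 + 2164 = 11029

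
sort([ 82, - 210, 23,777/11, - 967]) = [ - 967, - 210 , 23,777/11,82]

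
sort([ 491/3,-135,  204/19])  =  [ - 135,204/19,491/3]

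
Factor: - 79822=-2^1*107^1*373^1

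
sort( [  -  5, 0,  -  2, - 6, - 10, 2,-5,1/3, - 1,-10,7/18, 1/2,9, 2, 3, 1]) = [ - 10, - 10,-6, - 5, - 5, - 2, - 1, 0, 1/3, 7/18, 1/2,1,2,2, 3, 9 ] 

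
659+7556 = 8215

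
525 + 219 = 744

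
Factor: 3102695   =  5^1 * 419^1*1481^1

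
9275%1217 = 756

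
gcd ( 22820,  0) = 22820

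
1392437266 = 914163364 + 478273902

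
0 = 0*8260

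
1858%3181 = 1858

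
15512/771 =15512/771 = 20.12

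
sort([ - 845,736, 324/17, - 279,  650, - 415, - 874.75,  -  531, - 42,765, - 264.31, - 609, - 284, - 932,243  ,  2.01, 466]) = [ - 932, - 874.75, - 845, - 609, - 531,-415, - 284,-279,-264.31, -42,2.01, 324/17, 243, 466, 650, 736, 765]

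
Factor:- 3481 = - 59^2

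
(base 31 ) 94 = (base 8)433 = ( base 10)283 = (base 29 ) 9M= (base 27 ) ad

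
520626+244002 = 764628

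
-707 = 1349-2056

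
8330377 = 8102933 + 227444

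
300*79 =23700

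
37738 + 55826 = 93564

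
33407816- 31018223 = 2389593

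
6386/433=14 + 324/433  =  14.75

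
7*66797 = 467579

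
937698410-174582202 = 763116208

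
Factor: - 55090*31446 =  - 2^2 *3^2 * 5^1 *7^1*  787^1*1747^1  =  - 1732360140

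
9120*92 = 839040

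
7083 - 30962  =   - 23879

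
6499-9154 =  - 2655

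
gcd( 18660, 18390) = 30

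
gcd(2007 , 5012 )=1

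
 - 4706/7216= - 2353/3608 = - 0.65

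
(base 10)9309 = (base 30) aa9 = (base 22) j53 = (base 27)CKL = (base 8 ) 22135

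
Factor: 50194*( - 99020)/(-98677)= 4970209880/98677 = 2^3  *  5^1*101^(-1 )*977^( - 1 )*4951^1 * 25097^1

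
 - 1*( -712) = 712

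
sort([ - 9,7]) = [ - 9, 7 ] 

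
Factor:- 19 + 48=29 = 29^1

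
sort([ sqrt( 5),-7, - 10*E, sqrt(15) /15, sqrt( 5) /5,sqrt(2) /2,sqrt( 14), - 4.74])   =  [  -  10*E, - 7, - 4.74, sqrt( 15) /15,sqrt(5) /5, sqrt( 2)/2, sqrt ( 5 ),sqrt( 14 ) ]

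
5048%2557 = 2491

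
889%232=193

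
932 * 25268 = 23549776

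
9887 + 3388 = 13275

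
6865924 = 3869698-  -  2996226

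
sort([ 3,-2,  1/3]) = [ - 2, 1/3, 3]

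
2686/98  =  27 + 20/49 = 27.41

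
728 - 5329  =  -4601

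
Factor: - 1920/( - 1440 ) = 2^2*3^ (-1)= 4/3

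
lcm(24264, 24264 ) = 24264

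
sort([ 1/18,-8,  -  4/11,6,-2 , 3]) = [ - 8, - 2,  -  4/11,1/18,3,6] 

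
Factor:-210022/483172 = -173/398 = - 2^( - 1)*173^1*199^( - 1 ) 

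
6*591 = 3546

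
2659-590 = 2069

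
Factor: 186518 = 2^1 *179^1*521^1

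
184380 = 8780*21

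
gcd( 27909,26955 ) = 9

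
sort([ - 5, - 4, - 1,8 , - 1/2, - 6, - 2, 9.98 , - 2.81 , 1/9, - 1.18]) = [  -  6, - 5, - 4, - 2.81, - 2,  -  1.18,  -  1, - 1/2,1/9, 8,9.98 ] 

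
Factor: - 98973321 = -3^1*137^1*240811^1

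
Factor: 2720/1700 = 2^3 * 5^(-1) = 8/5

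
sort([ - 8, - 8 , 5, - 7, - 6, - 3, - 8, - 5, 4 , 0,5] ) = [  -  8,  -  8, - 8, - 7, - 6, - 5, - 3,0, 4,5,5 ]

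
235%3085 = 235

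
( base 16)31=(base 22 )25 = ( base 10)49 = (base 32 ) 1H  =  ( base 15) 34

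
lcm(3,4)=12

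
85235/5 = 17047 = 17047.00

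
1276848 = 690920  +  585928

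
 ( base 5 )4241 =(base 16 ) 23b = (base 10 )571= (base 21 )164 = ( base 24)NJ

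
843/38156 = 843/38156=0.02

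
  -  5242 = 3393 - 8635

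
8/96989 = 8/96989 = 0.00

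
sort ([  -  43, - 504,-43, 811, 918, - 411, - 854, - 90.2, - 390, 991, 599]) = [ - 854, - 504, - 411,  -  390, - 90.2, - 43,- 43,599,811, 918,  991]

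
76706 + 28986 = 105692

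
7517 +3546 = 11063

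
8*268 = 2144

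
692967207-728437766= - 35470559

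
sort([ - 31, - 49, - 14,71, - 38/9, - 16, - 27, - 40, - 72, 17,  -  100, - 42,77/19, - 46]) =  [ - 100, - 72, - 49,-46, -42, - 40, - 31, - 27 , - 16,- 14,-38/9,77/19,17, 71]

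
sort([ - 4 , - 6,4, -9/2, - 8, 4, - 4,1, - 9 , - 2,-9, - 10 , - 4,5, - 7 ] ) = [ - 10, - 9, - 9, - 8, - 7,-6, - 9/2, - 4,  -  4, - 4,  -  2,1,4,4 , 5]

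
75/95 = 15/19 = 0.79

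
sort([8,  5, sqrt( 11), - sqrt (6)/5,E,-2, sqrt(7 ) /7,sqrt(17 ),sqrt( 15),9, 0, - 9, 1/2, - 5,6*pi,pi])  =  [ - 9, - 5, - 2, - sqrt( 6)/5,  0,sqrt(7)/7, 1/2, E,pi,sqrt (11),sqrt( 15),sqrt (17),5, 8 , 9, 6 * pi ]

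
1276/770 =1 + 23/35= 1.66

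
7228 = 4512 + 2716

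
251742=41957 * 6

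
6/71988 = 1/11998 = 0.00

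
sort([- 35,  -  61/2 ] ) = [ - 35, -61/2 ] 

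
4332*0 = 0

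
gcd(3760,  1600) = 80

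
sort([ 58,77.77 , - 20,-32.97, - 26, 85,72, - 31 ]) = [ - 32.97,  -  31, - 26,-20,  58, 72 , 77.77,85 ] 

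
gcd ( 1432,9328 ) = 8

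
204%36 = 24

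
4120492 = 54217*76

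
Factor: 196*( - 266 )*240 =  - 2^7*3^1*5^1*7^3*19^1 = - 12512640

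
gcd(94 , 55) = 1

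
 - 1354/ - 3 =451 + 1/3=451.33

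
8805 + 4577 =13382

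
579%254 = 71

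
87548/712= 21887/178 = 122.96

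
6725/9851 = 6725/9851 = 0.68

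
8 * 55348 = 442784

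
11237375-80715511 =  - 69478136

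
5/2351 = 5/2351= 0.00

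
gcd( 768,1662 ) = 6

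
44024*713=31389112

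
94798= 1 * 94798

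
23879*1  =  23879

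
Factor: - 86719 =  - 86719^1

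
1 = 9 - 8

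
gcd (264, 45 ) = 3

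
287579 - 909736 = -622157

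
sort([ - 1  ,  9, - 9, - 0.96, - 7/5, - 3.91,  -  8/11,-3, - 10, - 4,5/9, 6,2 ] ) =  [ - 10 , - 9, - 4, - 3.91 , - 3, - 7/5, - 1, - 0.96, - 8/11,5/9  ,  2,6 , 9]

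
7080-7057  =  23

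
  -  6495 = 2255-8750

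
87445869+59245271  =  146691140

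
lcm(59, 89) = 5251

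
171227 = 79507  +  91720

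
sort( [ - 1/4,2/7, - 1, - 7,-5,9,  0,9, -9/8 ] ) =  [ - 7, - 5, - 9/8, - 1,  -  1/4,0,2/7,9, 9 ]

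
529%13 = 9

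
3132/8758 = 54/151 = 0.36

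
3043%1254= 535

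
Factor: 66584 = 2^3*7^1*29^1*41^1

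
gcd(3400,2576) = 8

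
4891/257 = 19 + 8/257=19.03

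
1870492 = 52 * 35971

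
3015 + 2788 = 5803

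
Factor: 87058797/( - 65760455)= - 3^1 * 5^( - 1) *7^1*31^(- 1)*293^1 * 14149^1*424261^( - 1)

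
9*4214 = 37926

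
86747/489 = 86747/489=177.40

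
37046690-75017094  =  -37970404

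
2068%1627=441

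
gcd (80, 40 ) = 40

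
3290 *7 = 23030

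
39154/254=154 + 19/127 = 154.15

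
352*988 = 347776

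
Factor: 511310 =2^1*5^1*51131^1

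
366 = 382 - 16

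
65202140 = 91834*710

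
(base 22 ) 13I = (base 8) 1070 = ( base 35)G8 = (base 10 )568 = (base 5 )4233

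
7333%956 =641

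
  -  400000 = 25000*(-16 )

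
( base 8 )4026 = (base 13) C33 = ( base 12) 1246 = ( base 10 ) 2070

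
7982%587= 351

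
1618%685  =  248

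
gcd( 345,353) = 1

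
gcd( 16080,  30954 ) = 402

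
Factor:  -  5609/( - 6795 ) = 3^( - 2)*5^( - 1)*71^1*79^1*151^( - 1)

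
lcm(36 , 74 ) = 1332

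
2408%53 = 23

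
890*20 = 17800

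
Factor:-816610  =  -2^1 * 5^1*127^1*643^1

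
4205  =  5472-1267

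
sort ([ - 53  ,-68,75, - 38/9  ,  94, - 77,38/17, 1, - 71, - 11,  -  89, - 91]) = [ - 91, - 89,  -  77, - 71, - 68, - 53,  -  11, - 38/9 , 1,38/17, 75, 94]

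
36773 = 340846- 304073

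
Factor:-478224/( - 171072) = 2^ ( - 2) *3^1*11^ ( - 1 )*41^1 =123/44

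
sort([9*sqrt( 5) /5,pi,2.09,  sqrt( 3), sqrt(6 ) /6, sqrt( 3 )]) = [sqrt( 6)/6,  sqrt( 3 ), sqrt( 3), 2.09,  pi,  9*sqrt( 5)/5]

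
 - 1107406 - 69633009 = -70740415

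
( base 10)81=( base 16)51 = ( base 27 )30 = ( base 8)121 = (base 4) 1101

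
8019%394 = 139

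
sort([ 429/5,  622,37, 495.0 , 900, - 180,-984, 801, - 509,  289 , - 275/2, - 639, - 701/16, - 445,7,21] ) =[ - 984, - 639, - 509, - 445, - 180, - 275/2,-701/16,  7, 21, 37,429/5,289, 495.0, 622, 801,900 ] 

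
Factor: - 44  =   - 2^2*11^1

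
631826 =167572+464254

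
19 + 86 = 105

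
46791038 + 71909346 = 118700384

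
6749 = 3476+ 3273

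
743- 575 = 168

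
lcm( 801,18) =1602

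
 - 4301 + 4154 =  - 147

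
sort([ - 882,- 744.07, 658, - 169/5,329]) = [ - 882, - 744.07,-169/5, 329 , 658 ] 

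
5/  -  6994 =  -5/6994 = - 0.00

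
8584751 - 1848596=6736155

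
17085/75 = 1139/5  =  227.80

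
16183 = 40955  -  24772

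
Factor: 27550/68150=19/47 = 19^1*47^( - 1 )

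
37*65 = 2405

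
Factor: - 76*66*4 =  - 2^5*3^1*11^1*19^1= -20064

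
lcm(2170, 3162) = 110670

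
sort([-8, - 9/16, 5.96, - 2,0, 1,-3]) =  [ - 8,-3,  -  2,  -  9/16,0,1,5.96]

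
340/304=1 + 9/76 =1.12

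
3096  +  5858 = 8954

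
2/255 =2/255=0.01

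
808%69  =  49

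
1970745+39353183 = 41323928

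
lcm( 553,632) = 4424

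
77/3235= 77/3235=0.02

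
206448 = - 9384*(-22 )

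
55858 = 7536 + 48322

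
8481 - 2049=6432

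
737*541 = 398717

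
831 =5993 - 5162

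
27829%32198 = 27829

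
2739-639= 2100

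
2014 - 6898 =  - 4884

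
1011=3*337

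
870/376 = 435/188 = 2.31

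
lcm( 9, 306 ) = 306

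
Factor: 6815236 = 2^2*1703809^1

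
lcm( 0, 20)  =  0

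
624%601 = 23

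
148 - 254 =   -  106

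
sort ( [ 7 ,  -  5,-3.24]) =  [ - 5, - 3.24,7] 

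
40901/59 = 40901/59 = 693.24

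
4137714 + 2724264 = 6861978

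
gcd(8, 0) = 8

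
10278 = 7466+2812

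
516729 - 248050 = 268679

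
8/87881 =8/87881=0.00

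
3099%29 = 25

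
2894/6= 1447/3=482.33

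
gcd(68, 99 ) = 1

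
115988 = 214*542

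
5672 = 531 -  -5141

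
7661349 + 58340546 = 66001895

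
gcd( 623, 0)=623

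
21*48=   1008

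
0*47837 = 0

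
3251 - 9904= - 6653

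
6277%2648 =981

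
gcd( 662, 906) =2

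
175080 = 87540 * 2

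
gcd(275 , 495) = 55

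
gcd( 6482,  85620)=2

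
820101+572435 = 1392536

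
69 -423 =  - 354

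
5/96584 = 5/96584 =0.00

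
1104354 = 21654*51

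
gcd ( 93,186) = 93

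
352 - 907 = - 555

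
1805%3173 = 1805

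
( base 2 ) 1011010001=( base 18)241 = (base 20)1G1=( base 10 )721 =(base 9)881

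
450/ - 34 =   -  14 +13/17 = - 13.24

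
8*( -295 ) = -2360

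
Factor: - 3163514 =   -  2^1*1581757^1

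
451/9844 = 451/9844 = 0.05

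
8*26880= 215040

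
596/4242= 298/2121  =  0.14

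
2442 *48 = 117216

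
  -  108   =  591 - 699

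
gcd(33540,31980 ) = 780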